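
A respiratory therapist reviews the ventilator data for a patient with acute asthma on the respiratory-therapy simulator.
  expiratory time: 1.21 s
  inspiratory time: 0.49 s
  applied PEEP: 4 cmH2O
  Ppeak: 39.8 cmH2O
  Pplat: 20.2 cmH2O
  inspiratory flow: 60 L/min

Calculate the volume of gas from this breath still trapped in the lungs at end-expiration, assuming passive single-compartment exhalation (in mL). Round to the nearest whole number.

64

Flow: 60 L/min ÷ 60 = 1 L/s.
Vt = flow × Ti = 1 L/s × 0.49 s × 1000 mL/L = 490.0 mL.
R = (PIP − Pplat)/V̇ = (39.8 − 20.2) / 1 = 19.6/1 = 19.6 cmH2O·s/L.
C = Vt/(Pplat − PEEP) = 490.0 / (20.2 − 4) = 490.0/16.2 = 30.247 mL/cmH2O.
τ = R × C = 19.6 × 0.03025 L/cmH2O = 0.5929 s.
Fraction remaining = e^(−Te/τ) = e^(−1.21/0.5929) = 0.1299.
Trapped volume = 490.0 × 0.1299 = 63.651 mL.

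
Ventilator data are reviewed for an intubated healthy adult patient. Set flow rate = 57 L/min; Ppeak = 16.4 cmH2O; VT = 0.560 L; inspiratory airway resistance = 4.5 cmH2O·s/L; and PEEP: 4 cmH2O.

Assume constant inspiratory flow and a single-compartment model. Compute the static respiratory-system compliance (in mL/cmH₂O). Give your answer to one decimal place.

Flow: 57 L/min ÷ 60 = 0.95 L/s.
Equation of motion (constant flow): PIP = Vt/C + R·V̇ + PEEP.
Vt/C = PIP − R·V̇ − PEEP = 16.4 − 4.5×0.95 − 4 = 16.4 − 4.275 − 4 = 8.125 cmH2O.
C = Vt / 8.125 = 560 / 8.125 = 68.923 mL/cmH2O.

68.9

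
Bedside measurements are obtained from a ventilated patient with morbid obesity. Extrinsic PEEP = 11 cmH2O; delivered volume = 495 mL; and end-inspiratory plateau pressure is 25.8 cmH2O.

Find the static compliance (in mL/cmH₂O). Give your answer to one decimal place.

Cstat = Vt / (Pplat − PEEP) = 495 / (25.8 − 11) = 495 / 14.8 = 33.446 mL/cmH2O.

33.4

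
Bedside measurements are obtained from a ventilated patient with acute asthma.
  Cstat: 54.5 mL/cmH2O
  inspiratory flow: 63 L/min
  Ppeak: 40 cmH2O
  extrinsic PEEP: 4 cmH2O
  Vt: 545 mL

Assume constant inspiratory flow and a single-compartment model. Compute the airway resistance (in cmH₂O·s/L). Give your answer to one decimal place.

24.8

Flow: 63 L/min ÷ 60 = 1.05 L/s.
Equation of motion (constant flow): PIP = Vt/C + R·V̇ + PEEP.
R·V̇ = PIP − Vt/C − PEEP = 40 − 545/54.5 − 4 = 40 − 10.0 − 4 = 26.0 cmH2O.
R = 26.0 / 1.05 = 24.762 cmH2O·s/L.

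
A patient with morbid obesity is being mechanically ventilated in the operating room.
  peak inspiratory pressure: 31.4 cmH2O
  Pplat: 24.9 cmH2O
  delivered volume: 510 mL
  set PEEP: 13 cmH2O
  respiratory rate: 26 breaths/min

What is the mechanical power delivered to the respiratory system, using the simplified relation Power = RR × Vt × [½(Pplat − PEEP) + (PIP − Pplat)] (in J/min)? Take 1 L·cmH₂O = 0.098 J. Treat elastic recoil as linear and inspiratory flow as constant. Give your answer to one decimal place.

16.2

Per-breath work = Vt × [½(Pplat−PEEP) + (PIP−Pplat)] = 0.510 × [0.5×11.9 + 6.5] = 0.510 × 12.45 = 6.35 L·cmH2O.
Power = 26 × 6.35 = 165.1 L·cmH2O/min.
× 0.098 J/(L·cmH2O) → 16.18 J/min.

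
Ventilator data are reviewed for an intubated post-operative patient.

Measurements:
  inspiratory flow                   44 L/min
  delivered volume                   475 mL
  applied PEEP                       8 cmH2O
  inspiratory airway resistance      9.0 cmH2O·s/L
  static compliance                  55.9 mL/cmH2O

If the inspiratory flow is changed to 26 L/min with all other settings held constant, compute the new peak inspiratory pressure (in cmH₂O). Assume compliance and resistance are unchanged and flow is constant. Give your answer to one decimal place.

20.4

Flow: 44 L/min ÷ 60 = 0.7333 L/s.
New flow: 26 L/min ÷ 60 = 0.4333 L/s.
PIP = Vt/C + R·V̇ + PEEP (constant-flow equation of motion).
Only the resistive term changes: ΔPIP = R × ΔV̇ = 9.0 × (0.4333 − 0.7333) = 9.0 × -0.3 = -2.7 cmH2O.
Original PIP = 475/55.9 + 9.0×0.7333 + 8 = 23.097 cmH2O; new PIP = 23.097 + (-2.7) = 20.397 cmH2O.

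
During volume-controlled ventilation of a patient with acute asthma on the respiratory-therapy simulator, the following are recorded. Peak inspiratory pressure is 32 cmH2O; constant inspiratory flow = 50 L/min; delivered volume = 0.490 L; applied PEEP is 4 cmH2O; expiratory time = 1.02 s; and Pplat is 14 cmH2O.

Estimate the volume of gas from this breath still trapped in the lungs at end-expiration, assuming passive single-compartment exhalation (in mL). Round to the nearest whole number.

Flow: 50 L/min ÷ 60 = 0.8333 L/s.
R = (PIP − Pplat)/V̇ = (32 − 14) / 0.8333 = 18.0/0.8333 = 21.601 cmH2O·s/L.
C = Vt/(Pplat − PEEP) = 490.0 / (14 − 4) = 490.0/10.0 = 49.0 mL/cmH2O.
τ = R × C = 21.601 × 0.049 L/cmH2O = 1.058 s.
Fraction remaining = e^(−Te/τ) = e^(−1.02/1.058) = 0.3813.
Trapped volume = 490.0 × 0.3813 = 186.84 mL.

187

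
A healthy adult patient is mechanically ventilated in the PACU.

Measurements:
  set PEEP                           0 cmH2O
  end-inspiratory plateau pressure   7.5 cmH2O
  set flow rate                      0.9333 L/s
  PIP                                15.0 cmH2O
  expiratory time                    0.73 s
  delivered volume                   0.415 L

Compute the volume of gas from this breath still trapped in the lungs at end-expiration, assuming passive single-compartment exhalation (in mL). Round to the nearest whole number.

80

R = (PIP − Pplat)/V̇ = (15.0 − 7.5) / 0.9333 = 7.5/0.9333 = 8.036 cmH2O·s/L.
C = Vt/(Pplat − PEEP) = 415.0 / (7.5 − 0) = 415.0/7.5 = 55.333 mL/cmH2O.
τ = R × C = 8.036 × 0.05533 L/cmH2O = 0.4446 s.
Fraction remaining = e^(−Te/τ) = e^(−0.73/0.4446) = 0.1936.
Trapped volume = 415.0 × 0.1936 = 80.344 mL.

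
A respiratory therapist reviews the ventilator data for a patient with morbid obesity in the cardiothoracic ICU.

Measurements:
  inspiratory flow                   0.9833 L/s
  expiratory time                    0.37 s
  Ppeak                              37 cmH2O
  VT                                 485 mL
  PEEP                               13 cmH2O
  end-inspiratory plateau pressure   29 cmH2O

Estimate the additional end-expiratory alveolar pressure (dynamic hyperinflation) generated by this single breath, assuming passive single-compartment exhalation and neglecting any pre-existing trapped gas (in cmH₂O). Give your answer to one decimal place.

R = (PIP − Pplat)/V̇ = (37 − 29) / 0.9833 = 8.0/0.9833 = 8.136 cmH2O·s/L.
C = Vt/(Pplat − PEEP) = 485.0 / (29 − 13) = 485.0/16.0 = 30.313 mL/cmH2O.
τ = R × C = 8.136 × 0.03031 L/cmH2O = 0.2466 s.
Fraction remaining = e^(−Te/τ) = e^(−0.37/0.2466) = 0.223; trapped volume = 485.0 × 0.223 = 108.16 mL.
Additional alveolar pressure from trapping ≈ V_trapped / C = 108.16 / 30.313 = 3.568 cmH2O.

3.6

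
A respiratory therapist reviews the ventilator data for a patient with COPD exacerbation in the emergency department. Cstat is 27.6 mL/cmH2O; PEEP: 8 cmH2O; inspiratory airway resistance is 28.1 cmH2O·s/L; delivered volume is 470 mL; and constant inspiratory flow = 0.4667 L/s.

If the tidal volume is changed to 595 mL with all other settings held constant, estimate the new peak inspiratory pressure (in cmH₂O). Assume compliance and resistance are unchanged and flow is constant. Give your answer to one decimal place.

PIP = Vt/C + R·V̇ + PEEP (constant-flow equation of motion).
Only the elastic term changes: ΔPIP = ΔVt / C = (595 − 470) / 27.6 = 4.529 cmH2O.
Original PIP = 470/27.6 + 28.1×0.4667 + 8 = 38.143 cmH2O; new PIP = 38.143 + (4.529) = 42.672 cmH2O.

42.7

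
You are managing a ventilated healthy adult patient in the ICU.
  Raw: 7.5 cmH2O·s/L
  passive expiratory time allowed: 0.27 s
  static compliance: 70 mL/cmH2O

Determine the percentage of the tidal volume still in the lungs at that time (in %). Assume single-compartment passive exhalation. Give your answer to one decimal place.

τ = R × C = 7.5 × 70 mL/cmH2O = 7.5 × 0.070 L/cmH2O = 0.525 s.
Passive exhalation: V(t)/V₀ = e^(−t/τ) = e^(−0.27/0.525) = 0.5979.
Fraction remaining = 0.5979 → 59.79%.

59.8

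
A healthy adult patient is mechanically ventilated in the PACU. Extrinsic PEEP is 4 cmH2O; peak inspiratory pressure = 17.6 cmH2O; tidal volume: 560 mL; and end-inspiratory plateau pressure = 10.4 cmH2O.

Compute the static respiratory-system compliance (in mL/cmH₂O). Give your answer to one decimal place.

87.5

Cstat = Vt / (Pplat − PEEP) = 560 / (10.4 − 4) = 560 / 6.4 = 87.5 mL/cmH2O.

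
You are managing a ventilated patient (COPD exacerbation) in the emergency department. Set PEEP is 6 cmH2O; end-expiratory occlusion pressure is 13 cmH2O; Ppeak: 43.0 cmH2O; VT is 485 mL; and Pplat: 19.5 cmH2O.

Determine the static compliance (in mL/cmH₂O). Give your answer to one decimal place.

End-expiratory occlusion gives total PEEP = 13 cmH2O (intrinsic PEEP = 13 − 6 = 7). Use total PEEP for the elastic gradient.
Cstat = Vt / (Pplat − PEEPtotal) = 485 / (19.5 − 13) = 485 / 6.5 = 74.615 mL/cmH2O.

74.6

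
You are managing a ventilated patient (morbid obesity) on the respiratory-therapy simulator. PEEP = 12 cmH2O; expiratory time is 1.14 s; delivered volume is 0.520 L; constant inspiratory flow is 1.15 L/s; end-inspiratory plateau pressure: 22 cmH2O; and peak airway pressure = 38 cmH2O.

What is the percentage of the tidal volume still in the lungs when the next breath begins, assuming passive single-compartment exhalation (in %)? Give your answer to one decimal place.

R = (PIP − Pplat)/V̇ = (38 − 22) / 1.15 = 16.0/1.15 = 13.913 cmH2O·s/L.
C = Vt/(Pplat − PEEP) = 520.0 / (22 − 12) = 520.0/10.0 = 52.0 mL/cmH2O.
τ = R × C = 13.913 × 0.052 L/cmH2O = 0.7235 s.
Fraction remaining at end-expiration = e^(−Te/τ) = e^(−1.14/0.7235) = 0.2069 → 20.69%.

20.7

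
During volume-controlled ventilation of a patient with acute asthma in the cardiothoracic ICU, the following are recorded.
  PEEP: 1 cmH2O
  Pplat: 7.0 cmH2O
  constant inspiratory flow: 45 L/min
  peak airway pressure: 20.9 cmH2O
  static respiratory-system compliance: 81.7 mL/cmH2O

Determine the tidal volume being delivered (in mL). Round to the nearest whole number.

490

Vt = Cstat × (Pplat − PEEP) = 81.7 × (7.0 − 1) = 81.7 × 6.0 = 490.2 mL.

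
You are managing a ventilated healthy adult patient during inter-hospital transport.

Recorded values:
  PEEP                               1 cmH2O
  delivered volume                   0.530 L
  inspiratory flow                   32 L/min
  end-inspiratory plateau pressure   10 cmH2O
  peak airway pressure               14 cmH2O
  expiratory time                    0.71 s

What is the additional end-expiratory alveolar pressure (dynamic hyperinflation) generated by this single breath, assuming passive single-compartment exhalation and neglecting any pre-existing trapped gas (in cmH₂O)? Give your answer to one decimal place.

Flow: 32 L/min ÷ 60 = 0.5333 L/s.
R = (PIP − Pplat)/V̇ = (14 − 10) / 0.5333 = 4.0/0.5333 = 7.5 cmH2O·s/L.
C = Vt/(Pplat − PEEP) = 530.0 / (10 − 1) = 530.0/9.0 = 58.889 mL/cmH2O.
τ = R × C = 7.5 × 0.05889 L/cmH2O = 0.4417 s.
Fraction remaining = e^(−Te/τ) = e^(−0.71/0.4417) = 0.2004; trapped volume = 530.0 × 0.2004 = 106.21 mL.
Additional alveolar pressure from trapping ≈ V_trapped / C = 106.21 / 58.889 = 1.804 cmH2O.

1.8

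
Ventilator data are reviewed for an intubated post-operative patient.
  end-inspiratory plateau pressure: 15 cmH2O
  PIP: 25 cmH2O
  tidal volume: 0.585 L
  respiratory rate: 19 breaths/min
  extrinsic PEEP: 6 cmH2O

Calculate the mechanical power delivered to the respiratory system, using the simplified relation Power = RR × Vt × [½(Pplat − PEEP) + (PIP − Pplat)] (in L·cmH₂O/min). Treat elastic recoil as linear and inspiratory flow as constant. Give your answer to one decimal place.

161.2

Per-breath work = Vt × [½(Pplat−PEEP) + (PIP−Pplat)] = 0.585 × [0.5×9.0 + 10.0] = 0.585 × 14.5 = 8.483 L·cmH2O.
Power = 19 × 8.483 = 161.18 L·cmH2O/min.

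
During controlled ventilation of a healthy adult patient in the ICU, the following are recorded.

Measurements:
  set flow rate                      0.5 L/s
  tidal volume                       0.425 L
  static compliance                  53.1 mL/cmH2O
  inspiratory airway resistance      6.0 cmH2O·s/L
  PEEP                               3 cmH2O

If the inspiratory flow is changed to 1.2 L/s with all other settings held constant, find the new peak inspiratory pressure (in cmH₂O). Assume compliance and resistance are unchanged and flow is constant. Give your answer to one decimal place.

18.2

PIP = Vt/C + R·V̇ + PEEP (constant-flow equation of motion).
Only the resistive term changes: ΔPIP = R × ΔV̇ = 6.0 × (1.2 − 0.5) = 6.0 × 0.7 = 4.2 cmH2O.
Original PIP = 425/53.1 + 6.0×0.5 + 3 = 14.004 cmH2O; new PIP = 14.004 + (4.2) = 18.204 cmH2O.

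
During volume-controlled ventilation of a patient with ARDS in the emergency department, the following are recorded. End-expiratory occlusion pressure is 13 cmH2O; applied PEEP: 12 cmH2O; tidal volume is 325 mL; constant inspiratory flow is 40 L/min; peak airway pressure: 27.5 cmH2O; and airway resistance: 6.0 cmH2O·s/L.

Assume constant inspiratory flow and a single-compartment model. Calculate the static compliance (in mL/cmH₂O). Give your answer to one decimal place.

31.0

Flow: 40 L/min ÷ 60 = 0.6667 L/s.
Total PEEP = 13 cmH2O (set 12 + intrinsic 1); this is the baseline alveolar pressure.
Equation of motion (constant flow): PIP = Vt/C + R·V̇ + PEEP.
Vt/C = PIP − R·V̇ − PEEP = 27.5 − 6.0×0.6667 − 13 = 27.5 − 4.0 − 13 = 10.5 cmH2O.
C = Vt / 10.5 = 325 / 10.5 = 30.952 mL/cmH2O.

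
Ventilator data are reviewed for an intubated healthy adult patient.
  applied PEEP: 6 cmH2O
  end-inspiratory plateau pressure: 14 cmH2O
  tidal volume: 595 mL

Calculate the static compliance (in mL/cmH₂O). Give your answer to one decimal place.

Cstat = Vt / (Pplat − PEEP) = 595 / (14 − 6) = 595 / 8.0 = 74.375 mL/cmH2O.

74.4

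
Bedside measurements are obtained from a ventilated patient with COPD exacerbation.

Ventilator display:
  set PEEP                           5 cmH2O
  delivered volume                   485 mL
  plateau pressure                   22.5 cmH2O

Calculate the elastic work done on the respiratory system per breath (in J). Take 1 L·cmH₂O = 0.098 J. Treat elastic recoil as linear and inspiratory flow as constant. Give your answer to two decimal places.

0.42

Elastic work ≈ ½ × (Pplat − PEEP) × Vt = 0.5 × (22.5 − 5) × 0.485 L = 0.5 × 17.5 × 0.485 = 4.244 L·cmH2O.
× 0.098 J/(L·cmH2O) → 0.4159 J.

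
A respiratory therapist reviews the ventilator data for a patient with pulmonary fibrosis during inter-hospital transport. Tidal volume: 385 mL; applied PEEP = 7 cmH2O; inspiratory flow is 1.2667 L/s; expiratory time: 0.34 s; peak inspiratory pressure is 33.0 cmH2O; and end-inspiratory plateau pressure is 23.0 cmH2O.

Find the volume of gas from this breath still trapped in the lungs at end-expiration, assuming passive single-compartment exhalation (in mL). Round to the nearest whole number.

R = (PIP − Pplat)/V̇ = (33.0 − 23.0) / 1.2667 = 10.0/1.2667 = 7.895 cmH2O·s/L.
C = Vt/(Pplat − PEEP) = 385.0 / (23.0 − 7) = 385.0/16.0 = 24.063 mL/cmH2O.
τ = R × C = 7.895 × 0.02406 L/cmH2O = 0.19 s.
Fraction remaining = e^(−Te/τ) = e^(−0.34/0.19) = 0.167.
Trapped volume = 385.0 × 0.167 = 64.295 mL.

64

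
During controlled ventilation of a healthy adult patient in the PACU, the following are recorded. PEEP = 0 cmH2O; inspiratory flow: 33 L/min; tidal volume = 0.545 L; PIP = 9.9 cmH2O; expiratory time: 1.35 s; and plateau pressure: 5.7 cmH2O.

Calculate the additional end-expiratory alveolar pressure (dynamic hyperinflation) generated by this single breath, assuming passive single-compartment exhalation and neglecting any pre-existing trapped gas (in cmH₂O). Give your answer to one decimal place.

0.9

Flow: 33 L/min ÷ 60 = 0.55 L/s.
R = (PIP − Pplat)/V̇ = (9.9 − 5.7) / 0.55 = 4.2/0.55 = 7.636 cmH2O·s/L.
C = Vt/(Pplat − PEEP) = 545.0 / (5.7 − 0) = 545.0/5.7 = 95.614 mL/cmH2O.
τ = R × C = 7.636 × 0.09561 L/cmH2O = 0.7301 s.
Fraction remaining = e^(−Te/τ) = e^(−1.35/0.7301) = 0.1574; trapped volume = 545.0 × 0.1574 = 85.783 mL.
Additional alveolar pressure from trapping ≈ V_trapped / C = 85.783 / 95.614 = 0.8972 cmH2O.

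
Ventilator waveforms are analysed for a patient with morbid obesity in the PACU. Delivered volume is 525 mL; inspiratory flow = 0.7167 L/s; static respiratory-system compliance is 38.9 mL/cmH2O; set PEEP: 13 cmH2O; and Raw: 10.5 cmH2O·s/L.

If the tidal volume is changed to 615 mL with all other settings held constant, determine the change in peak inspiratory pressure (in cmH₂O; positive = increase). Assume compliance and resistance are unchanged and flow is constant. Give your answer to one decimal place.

2.3

PIP = Vt/C + R·V̇ + PEEP (constant-flow equation of motion).
Only the elastic term changes: ΔPIP = ΔVt / C = (615 − 525) / 38.9 = 2.314 cmH2O.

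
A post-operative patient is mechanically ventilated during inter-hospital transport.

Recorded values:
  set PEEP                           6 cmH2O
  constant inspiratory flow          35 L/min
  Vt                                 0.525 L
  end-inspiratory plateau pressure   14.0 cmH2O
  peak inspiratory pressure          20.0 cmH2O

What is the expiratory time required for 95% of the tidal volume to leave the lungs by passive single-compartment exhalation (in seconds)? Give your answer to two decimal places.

2.02

Flow: 35 L/min ÷ 60 = 0.5833 L/s.
R = (PIP − Pplat)/V̇ = (20.0 − 14.0) / 0.5833 = 6.0/0.5833 = 10.286 cmH2O·s/L.
C = Vt/(Pplat − PEEP) = 525.0 / (14.0 − 6) = 525.0/8.0 = 65.625 mL/cmH2O.
τ = R × C = 10.286 × 0.06563 L/cmH2O = 0.6751 s.
t = −τ·ln(1 − 0.95) = −0.6751·ln(0.05) = 2.022 s.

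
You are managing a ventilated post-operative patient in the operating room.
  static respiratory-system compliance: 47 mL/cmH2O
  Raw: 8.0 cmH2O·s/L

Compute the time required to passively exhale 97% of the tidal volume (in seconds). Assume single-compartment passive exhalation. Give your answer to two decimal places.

τ = R × C = 8.0 × 47 mL/cmH2O = 8.0 × 0.047 L/cmH2O = 0.376 s.
Exhaled fraction f = 1 − e^(−t/τ) → t = −τ·ln(1 − f) = −0.376·ln(0.03) = 1.318 s.

1.32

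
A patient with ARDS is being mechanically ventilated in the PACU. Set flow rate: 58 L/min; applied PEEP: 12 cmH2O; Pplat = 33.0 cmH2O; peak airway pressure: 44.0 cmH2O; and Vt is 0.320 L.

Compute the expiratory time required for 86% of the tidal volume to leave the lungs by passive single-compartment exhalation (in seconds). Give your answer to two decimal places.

Flow: 58 L/min ÷ 60 = 0.9667 L/s.
R = (PIP − Pplat)/V̇ = (44.0 − 33.0) / 0.9667 = 11.0/0.9667 = 11.379 cmH2O·s/L.
C = Vt/(Pplat − PEEP) = 320.0 / (33.0 − 12) = 320.0/21.0 = 15.238 mL/cmH2O.
τ = R × C = 11.379 × 0.01524 L/cmH2O = 0.1734 s.
t = −τ·ln(1 − 0.86) = −0.1734·ln(0.14) = 0.3409 s.

0.34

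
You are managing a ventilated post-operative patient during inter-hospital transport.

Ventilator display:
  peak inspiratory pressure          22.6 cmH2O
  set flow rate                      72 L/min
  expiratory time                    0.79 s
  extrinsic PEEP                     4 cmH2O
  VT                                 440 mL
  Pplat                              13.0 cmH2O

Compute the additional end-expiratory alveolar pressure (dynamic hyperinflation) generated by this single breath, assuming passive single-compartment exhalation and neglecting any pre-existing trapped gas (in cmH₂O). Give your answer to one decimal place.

Flow: 72 L/min ÷ 60 = 1.2 L/s.
R = (PIP − Pplat)/V̇ = (22.6 − 13.0) / 1.2 = 9.6/1.2 = 8.0 cmH2O·s/L.
C = Vt/(Pplat − PEEP) = 440.0 / (13.0 − 4) = 440.0/9.0 = 48.889 mL/cmH2O.
τ = R × C = 8.0 × 0.04889 L/cmH2O = 0.3911 s.
Fraction remaining = e^(−Te/τ) = e^(−0.79/0.3911) = 0.1327; trapped volume = 440.0 × 0.1327 = 58.388 mL.
Additional alveolar pressure from trapping ≈ V_trapped / C = 58.388 / 48.889 = 1.194 cmH2O.

1.2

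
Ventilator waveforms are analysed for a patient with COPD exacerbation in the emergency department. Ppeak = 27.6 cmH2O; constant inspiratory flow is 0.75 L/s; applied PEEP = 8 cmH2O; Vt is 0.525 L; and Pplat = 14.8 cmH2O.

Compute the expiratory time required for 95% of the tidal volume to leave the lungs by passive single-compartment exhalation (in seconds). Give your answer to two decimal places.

R = (PIP − Pplat)/V̇ = (27.6 − 14.8) / 0.75 = 12.8/0.75 = 17.067 cmH2O·s/L.
C = Vt/(Pplat − PEEP) = 525.0 / (14.8 − 8) = 525.0/6.8 = 77.206 mL/cmH2O.
τ = R × C = 17.067 × 0.07721 L/cmH2O = 1.318 s.
t = −τ·ln(1 − 0.95) = −1.318·ln(0.05) = 3.948 s.

3.95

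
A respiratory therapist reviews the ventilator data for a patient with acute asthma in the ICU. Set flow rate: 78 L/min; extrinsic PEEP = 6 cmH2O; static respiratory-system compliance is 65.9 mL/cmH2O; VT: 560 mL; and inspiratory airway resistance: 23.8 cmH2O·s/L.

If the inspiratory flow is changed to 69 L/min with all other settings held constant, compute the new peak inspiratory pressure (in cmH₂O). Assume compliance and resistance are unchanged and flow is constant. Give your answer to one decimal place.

41.9

Flow: 78 L/min ÷ 60 = 1.3 L/s.
New flow: 69 L/min ÷ 60 = 1.15 L/s.
PIP = Vt/C + R·V̇ + PEEP (constant-flow equation of motion).
Only the resistive term changes: ΔPIP = R × ΔV̇ = 23.8 × (1.15 − 1.3) = 23.8 × -0.15 = -3.57 cmH2O.
Original PIP = 560/65.9 + 23.8×1.3 + 6 = 45.438 cmH2O; new PIP = 45.438 + (-3.57) = 41.868 cmH2O.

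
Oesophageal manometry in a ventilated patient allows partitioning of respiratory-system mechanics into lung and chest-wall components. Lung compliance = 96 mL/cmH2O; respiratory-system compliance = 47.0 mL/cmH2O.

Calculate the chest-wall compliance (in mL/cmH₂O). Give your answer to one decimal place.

1/Ccw = 1/Crs − 1/CL.
1/Ccw = 1/47.0 − 1/96 = 0.01086.
Ccw = 92.081 mL/cmH2O.

92.1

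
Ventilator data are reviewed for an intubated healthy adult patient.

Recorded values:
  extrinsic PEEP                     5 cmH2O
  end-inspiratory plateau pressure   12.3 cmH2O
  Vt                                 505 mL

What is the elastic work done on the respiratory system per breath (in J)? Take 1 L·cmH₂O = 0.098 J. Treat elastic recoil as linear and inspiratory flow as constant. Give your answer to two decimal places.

Elastic work ≈ ½ × (Pplat − PEEP) × Vt = 0.5 × (12.3 − 5) × 0.505 L = 0.5 × 7.3 × 0.505 = 1.843 L·cmH2O.
× 0.098 J/(L·cmH2O) → 0.1806 J.

0.18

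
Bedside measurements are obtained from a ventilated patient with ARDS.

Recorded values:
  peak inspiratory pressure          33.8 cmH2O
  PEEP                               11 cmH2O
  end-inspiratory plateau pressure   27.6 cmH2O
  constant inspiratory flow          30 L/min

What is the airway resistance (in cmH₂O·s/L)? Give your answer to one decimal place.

Flow: 30 L/min ÷ 60 = 0.5 L/s.
Raw = (PIP − Pplat) / flow = (33.8 − 27.6) / 0.5 = 6.2 / 0.5 = 12.4 cmH2O·s/L.

12.4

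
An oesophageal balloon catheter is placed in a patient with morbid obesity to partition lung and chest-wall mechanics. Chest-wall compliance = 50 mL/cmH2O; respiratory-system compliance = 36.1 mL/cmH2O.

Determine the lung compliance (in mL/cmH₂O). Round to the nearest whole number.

130

1/CL = 1/Crs − 1/Ccw.
1/CL = 1/36.1 − 1/50 = 0.007701.
CL = 129.85 mL/cmH2O.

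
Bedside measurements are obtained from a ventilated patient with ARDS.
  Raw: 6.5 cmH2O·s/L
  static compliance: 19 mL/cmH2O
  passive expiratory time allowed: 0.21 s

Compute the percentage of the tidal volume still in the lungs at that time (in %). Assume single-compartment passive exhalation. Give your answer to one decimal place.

τ = R × C = 6.5 × 19 mL/cmH2O = 6.5 × 0.019 L/cmH2O = 0.1235 s.
Passive exhalation: V(t)/V₀ = e^(−t/τ) = e^(−0.21/0.1235) = 0.1826.
Fraction remaining = 0.1826 → 18.26%.

18.3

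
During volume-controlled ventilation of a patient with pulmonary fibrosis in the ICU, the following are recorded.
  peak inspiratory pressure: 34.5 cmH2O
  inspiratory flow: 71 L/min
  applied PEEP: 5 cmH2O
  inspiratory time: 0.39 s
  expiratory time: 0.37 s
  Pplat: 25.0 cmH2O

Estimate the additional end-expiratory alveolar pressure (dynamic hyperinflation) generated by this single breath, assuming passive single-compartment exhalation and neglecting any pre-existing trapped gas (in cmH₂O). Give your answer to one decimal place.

2.7

Flow: 71 L/min ÷ 60 = 1.1833 L/s.
Vt = flow × Ti = 1.1833 L/s × 0.39 s × 1000 mL/L = 461.49 mL.
R = (PIP − Pplat)/V̇ = (34.5 − 25.0) / 1.1833 = 9.5/1.1833 = 8.028 cmH2O·s/L.
C = Vt/(Pplat − PEEP) = 461.49 / (25.0 − 5) = 461.49/20.0 = 23.075 mL/cmH2O.
τ = R × C = 8.028 × 0.02308 L/cmH2O = 0.1853 s.
Fraction remaining = e^(−Te/τ) = e^(−0.37/0.1853) = 0.1358; trapped volume = 461.49 × 0.1358 = 62.67 mL.
Additional alveolar pressure from trapping ≈ V_trapped / C = 62.67 / 23.075 = 2.716 cmH2O.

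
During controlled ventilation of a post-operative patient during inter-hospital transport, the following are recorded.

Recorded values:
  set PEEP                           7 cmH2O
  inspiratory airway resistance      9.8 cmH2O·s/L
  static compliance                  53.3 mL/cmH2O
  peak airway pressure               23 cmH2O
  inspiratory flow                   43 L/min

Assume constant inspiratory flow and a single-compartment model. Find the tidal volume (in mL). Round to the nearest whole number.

Flow: 43 L/min ÷ 60 = 0.7167 L/s.
Equation of motion (constant flow): PIP = Vt/C + R·V̇ + PEEP.
Vt/C = PIP − R·V̇ − PEEP = 23 − 7.024 − 7 = 8.976 cmH2O.
Vt = C × 8.976 = 53.3 × 8.976 = 478.42 mL.

478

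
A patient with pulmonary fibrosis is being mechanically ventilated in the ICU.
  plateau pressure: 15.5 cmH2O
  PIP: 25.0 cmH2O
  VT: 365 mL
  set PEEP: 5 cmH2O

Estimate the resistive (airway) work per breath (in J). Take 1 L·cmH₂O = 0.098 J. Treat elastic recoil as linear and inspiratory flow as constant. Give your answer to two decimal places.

0.34

With constant inspiratory flow the resistive pressure is constant at PIP − Pplat = 25.0 − 15.5 = 9.5 cmH2O, so resistive work = 9.5 × 0.365 = 3.468 L·cmH2O.
× 0.098 J/(L·cmH2O) → 0.3399 J.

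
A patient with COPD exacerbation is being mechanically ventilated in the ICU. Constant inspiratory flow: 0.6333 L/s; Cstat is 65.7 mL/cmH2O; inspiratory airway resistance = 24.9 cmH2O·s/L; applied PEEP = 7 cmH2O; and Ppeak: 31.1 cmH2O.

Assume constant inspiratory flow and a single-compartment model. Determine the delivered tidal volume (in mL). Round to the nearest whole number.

Equation of motion (constant flow): PIP = Vt/C + R·V̇ + PEEP.
Vt/C = PIP − R·V̇ − PEEP = 31.1 − 15.769 − 7 = 8.331 cmH2O.
Vt = C × 8.331 = 65.7 × 8.331 = 547.35 mL.

547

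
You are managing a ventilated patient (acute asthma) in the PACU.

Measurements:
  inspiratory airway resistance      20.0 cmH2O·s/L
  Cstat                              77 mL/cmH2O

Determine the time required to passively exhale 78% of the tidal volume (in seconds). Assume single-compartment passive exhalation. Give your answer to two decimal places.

2.33

τ = R × C = 20.0 × 77 mL/cmH2O = 20.0 × 0.077 L/cmH2O = 1.54 s.
Exhaled fraction f = 1 − e^(−t/τ) → t = −τ·ln(1 − f) = −1.54·ln(0.22) = 2.332 s.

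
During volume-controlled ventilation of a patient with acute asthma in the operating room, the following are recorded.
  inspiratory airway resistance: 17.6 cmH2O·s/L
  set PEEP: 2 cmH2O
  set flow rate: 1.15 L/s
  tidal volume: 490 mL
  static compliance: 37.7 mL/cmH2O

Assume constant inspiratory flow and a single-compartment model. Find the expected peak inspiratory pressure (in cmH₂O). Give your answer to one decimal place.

Equation of motion (constant flow): PIP = Vt/C + R·V̇ + PEEP.
PIP = 490/37.7 + 17.6×1.15 + 2 = 12.997 + 20.24 + 2 = 35.237 cmH2O.

35.2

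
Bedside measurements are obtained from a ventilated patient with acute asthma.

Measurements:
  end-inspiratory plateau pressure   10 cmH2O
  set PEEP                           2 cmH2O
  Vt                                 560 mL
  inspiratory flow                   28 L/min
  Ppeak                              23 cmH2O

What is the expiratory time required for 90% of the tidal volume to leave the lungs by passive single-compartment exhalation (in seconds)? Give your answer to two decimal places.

4.49

Flow: 28 L/min ÷ 60 = 0.4667 L/s.
R = (PIP − Pplat)/V̇ = (23 − 10) / 0.4667 = 13.0/0.4667 = 27.855 cmH2O·s/L.
C = Vt/(Pplat − PEEP) = 560.0 / (10 − 2) = 560.0/8.0 = 70.0 mL/cmH2O.
τ = R × C = 27.855 × 0.07 L/cmH2O = 1.95 s.
t = −τ·ln(1 − 0.90) = −1.95·ln(0.1) = 4.49 s.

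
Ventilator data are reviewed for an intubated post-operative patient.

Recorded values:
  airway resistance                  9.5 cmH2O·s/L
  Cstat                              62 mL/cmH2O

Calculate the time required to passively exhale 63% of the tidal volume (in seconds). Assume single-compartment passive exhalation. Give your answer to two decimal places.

0.59

τ = R × C = 9.5 × 62 mL/cmH2O = 9.5 × 0.062 L/cmH2O = 0.589 s.
Exhaled fraction f = 1 − e^(−t/τ) → t = −τ·ln(1 − f) = −0.589·ln(0.37) = 0.5856 s.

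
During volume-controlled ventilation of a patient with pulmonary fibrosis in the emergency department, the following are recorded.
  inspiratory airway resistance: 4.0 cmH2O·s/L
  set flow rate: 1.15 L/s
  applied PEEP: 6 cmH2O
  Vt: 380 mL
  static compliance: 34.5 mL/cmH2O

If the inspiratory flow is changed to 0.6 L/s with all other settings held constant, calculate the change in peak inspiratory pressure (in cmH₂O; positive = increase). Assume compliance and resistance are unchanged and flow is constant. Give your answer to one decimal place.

PIP = Vt/C + R·V̇ + PEEP (constant-flow equation of motion).
Only the resistive term changes: ΔPIP = R × ΔV̇ = 4.0 × (0.6 − 1.15) = 4.0 × -0.55 = -2.2 cmH2O.

-2.2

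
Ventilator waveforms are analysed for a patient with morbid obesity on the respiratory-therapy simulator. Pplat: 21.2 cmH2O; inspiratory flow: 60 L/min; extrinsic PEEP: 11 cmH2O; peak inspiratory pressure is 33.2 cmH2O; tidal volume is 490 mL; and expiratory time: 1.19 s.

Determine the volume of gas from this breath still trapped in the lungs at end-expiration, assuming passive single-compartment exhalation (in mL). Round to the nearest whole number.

Flow: 60 L/min ÷ 60 = 1 L/s.
R = (PIP − Pplat)/V̇ = (33.2 − 21.2) / 1 = 12.0/1 = 12.0 cmH2O·s/L.
C = Vt/(Pplat − PEEP) = 490.0 / (21.2 − 11) = 490.0/10.2 = 48.039 mL/cmH2O.
τ = R × C = 12.0 × 0.04804 L/cmH2O = 0.5765 s.
Fraction remaining = e^(−Te/τ) = e^(−1.19/0.5765) = 0.1269.
Trapped volume = 490.0 × 0.1269 = 62.181 mL.

62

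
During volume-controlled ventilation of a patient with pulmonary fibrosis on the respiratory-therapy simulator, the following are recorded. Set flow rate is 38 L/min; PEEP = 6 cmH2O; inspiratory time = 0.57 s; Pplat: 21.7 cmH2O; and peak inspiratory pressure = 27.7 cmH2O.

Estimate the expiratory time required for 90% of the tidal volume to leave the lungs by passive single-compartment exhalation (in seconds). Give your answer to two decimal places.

0.50

Flow: 38 L/min ÷ 60 = 0.6333 L/s.
Vt = flow × Ti = 0.6333 L/s × 0.57 s × 1000 mL/L = 360.98 mL.
R = (PIP − Pplat)/V̇ = (27.7 − 21.7) / 0.6333 = 6.0/0.6333 = 9.474 cmH2O·s/L.
C = Vt/(Pplat − PEEP) = 360.98 / (21.7 − 6) = 360.98/15.7 = 22.992 mL/cmH2O.
τ = R × C = 9.474 × 0.02299 L/cmH2O = 0.2178 s.
t = −τ·ln(1 − 0.90) = −0.2178·ln(0.1) = 0.5015 s.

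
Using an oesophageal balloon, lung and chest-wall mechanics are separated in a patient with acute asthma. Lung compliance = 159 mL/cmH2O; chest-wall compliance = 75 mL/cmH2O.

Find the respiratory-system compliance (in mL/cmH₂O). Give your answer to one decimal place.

51.0

Lung and chest wall are elastances in series: 1/Crs = 1/CL + 1/Ccw.
1/Crs = 1/159 + 1/75 = 0.01962.
Crs = 50.968 mL/cmH2O.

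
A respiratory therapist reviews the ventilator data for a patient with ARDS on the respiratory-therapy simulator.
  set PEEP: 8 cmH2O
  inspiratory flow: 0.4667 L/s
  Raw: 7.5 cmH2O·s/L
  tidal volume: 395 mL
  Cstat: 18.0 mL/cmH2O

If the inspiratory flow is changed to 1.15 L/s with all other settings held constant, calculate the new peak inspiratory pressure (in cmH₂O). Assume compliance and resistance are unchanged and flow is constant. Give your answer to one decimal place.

38.6

PIP = Vt/C + R·V̇ + PEEP (constant-flow equation of motion).
Only the resistive term changes: ΔPIP = R × ΔV̇ = 7.5 × (1.15 − 0.4667) = 7.5 × 0.6833 = 5.125 cmH2O.
Original PIP = 395/18.0 + 7.5×0.4667 + 8 = 33.445 cmH2O; new PIP = 33.445 + (5.125) = 38.57 cmH2O.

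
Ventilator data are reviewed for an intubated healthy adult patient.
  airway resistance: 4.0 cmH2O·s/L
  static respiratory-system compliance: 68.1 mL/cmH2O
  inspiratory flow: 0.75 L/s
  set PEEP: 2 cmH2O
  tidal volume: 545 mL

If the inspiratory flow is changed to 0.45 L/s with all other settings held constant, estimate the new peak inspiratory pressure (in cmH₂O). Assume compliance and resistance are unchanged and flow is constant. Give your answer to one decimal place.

11.8

PIP = Vt/C + R·V̇ + PEEP (constant-flow equation of motion).
Only the resistive term changes: ΔPIP = R × ΔV̇ = 4.0 × (0.45 − 0.75) = 4.0 × -0.3 = -1.2 cmH2O.
Original PIP = 545/68.1 + 4.0×0.75 + 2 = 13.003 cmH2O; new PIP = 13.003 + (-1.2) = 11.803 cmH2O.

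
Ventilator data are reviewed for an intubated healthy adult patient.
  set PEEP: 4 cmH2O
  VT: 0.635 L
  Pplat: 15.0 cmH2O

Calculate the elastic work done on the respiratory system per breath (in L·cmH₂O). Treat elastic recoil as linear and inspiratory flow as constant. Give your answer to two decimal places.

3.49

Elastic work ≈ ½ × (Pplat − PEEP) × Vt = 0.5 × (15.0 − 4) × 0.635 L = 0.5 × 11.0 × 0.635 = 3.493 L·cmH2O.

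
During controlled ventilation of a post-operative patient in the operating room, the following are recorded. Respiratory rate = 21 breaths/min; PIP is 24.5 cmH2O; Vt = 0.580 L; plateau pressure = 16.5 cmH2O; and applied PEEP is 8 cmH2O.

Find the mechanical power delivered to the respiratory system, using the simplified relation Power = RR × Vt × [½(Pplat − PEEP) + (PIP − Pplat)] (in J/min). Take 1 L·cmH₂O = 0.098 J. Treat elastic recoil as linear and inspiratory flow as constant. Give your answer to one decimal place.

14.6

Per-breath work = Vt × [½(Pplat−PEEP) + (PIP−Pplat)] = 0.580 × [0.5×8.5 + 8.0] = 0.580 × 12.25 = 7.105 L·cmH2O.
Power = 21 × 7.105 = 149.21 L·cmH2O/min.
× 0.098 J/(L·cmH2O) → 14.623 J/min.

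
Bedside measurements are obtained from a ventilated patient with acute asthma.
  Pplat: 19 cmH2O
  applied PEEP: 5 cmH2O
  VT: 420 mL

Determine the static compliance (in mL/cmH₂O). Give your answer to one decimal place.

30.0

Cstat = Vt / (Pplat − PEEP) = 420 / (19 − 5) = 420 / 14.0 = 30.0 mL/cmH2O.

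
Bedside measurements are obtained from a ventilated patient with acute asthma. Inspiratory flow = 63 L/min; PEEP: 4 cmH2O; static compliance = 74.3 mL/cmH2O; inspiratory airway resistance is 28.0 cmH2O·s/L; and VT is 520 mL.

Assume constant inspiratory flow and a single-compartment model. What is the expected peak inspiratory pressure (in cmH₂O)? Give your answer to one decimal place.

40.4

Flow: 63 L/min ÷ 60 = 1.05 L/s.
Equation of motion (constant flow): PIP = Vt/C + R·V̇ + PEEP.
PIP = 520/74.3 + 28.0×1.05 + 4 = 6.999 + 29.4 + 4 = 40.399 cmH2O.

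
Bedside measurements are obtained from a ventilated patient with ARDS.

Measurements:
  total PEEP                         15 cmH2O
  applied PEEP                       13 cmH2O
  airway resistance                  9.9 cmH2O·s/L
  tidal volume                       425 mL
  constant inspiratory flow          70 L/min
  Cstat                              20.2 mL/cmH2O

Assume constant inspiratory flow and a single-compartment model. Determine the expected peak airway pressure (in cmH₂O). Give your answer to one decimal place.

Flow: 70 L/min ÷ 60 = 1.1667 L/s.
Total PEEP = 15 cmH2O (set 13 + intrinsic 2); this is the baseline alveolar pressure.
Equation of motion (constant flow): PIP = Vt/C + R·V̇ + PEEP.
PIP = 425/20.2 + 9.9×1.1667 + 15 = 21.04 + 11.55 + 15 = 47.59 cmH2O.

47.6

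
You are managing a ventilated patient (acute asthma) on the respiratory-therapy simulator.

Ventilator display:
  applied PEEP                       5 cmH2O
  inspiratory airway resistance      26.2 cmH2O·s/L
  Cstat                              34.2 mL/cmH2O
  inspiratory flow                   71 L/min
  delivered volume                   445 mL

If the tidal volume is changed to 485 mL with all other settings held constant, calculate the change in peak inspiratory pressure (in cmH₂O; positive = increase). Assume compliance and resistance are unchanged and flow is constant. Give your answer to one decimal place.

1.2

PIP = Vt/C + R·V̇ + PEEP (constant-flow equation of motion).
Only the elastic term changes: ΔPIP = ΔVt / C = (485 − 445) / 34.2 = 1.17 cmH2O.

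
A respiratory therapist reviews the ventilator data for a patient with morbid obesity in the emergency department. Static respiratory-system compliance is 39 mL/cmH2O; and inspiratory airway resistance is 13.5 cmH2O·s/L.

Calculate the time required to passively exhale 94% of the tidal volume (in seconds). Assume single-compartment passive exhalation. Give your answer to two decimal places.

1.48

τ = R × C = 13.5 × 39 mL/cmH2O = 13.5 × 0.039 L/cmH2O = 0.5265 s.
Exhaled fraction f = 1 − e^(−t/τ) → t = −τ·ln(1 − f) = −0.5265·ln(0.06) = 1.481 s.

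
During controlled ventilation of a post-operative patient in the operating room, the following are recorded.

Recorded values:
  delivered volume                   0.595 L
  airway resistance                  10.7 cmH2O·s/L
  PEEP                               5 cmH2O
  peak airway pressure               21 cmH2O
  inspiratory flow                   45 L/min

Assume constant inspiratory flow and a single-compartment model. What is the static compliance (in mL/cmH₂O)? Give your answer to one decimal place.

74.6

Flow: 45 L/min ÷ 60 = 0.75 L/s.
Equation of motion (constant flow): PIP = Vt/C + R·V̇ + PEEP.
Vt/C = PIP − R·V̇ − PEEP = 21 − 10.7×0.75 − 5 = 21 − 8.025 − 5 = 7.975 cmH2O.
C = Vt / 7.975 = 595 / 7.975 = 74.608 mL/cmH2O.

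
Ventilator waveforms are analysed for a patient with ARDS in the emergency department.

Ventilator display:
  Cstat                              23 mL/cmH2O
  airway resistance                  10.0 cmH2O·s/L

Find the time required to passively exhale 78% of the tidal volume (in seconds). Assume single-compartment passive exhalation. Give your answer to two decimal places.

0.35

τ = R × C = 10.0 × 23 mL/cmH2O = 10.0 × 0.023 L/cmH2O = 0.23 s.
Exhaled fraction f = 1 − e^(−t/τ) → t = −τ·ln(1 − f) = −0.23·ln(0.22) = 0.3482 s.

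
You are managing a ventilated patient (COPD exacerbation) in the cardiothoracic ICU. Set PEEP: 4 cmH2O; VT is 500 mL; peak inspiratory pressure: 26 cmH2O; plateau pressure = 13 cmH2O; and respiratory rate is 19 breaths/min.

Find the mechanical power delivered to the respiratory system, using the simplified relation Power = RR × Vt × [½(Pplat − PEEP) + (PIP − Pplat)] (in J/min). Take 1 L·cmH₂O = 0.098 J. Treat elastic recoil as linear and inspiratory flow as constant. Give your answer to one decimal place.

16.3

Per-breath work = Vt × [½(Pplat−PEEP) + (PIP−Pplat)] = 0.500 × [0.5×9.0 + 13.0] = 0.500 × 17.5 = 8.75 L·cmH2O.
Power = 19 × 8.75 = 166.25 L·cmH2O/min.
× 0.098 J/(L·cmH2O) → 16.293 J/min.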